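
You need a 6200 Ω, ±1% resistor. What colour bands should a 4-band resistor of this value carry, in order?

6200 Ω = 62 × 10^2.
6 → blue
2 → red
Multiplier 10^2 → red.
±1% tolerance → brown.

blue, red, red, brown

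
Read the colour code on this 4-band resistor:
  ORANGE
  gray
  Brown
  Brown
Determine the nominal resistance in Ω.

380 Ω

Orange → 3 (first significant figure)
Grey → 8 (second significant figure)
Brown → ×10 multiplier
38 × 10 = 380 Ω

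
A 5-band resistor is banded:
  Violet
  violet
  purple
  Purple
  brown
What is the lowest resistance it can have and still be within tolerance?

7692300000 Ω

Violet → 7 (first significant figure)
Violet → 7 (second significant figure)
Violet → 7 (third significant figure)
Violet → ×10^7 multiplier
Brown → ±1% tolerance
777 × 10000000 = 7770000000 Ω
Lowest = 7770000000 × (1 − 1/100) = 7692300000 Ω.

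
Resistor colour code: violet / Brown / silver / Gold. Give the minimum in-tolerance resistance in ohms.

Violet → 7 (first significant figure)
Brown → 1 (second significant figure)
Silver → ×0.01 multiplier
Gold → ±5% tolerance
71 × 0.01 = 0.71 Ω
Minimum = 0.71 × (1 − 5/100) = 0.6745 Ω.

0.6745 Ω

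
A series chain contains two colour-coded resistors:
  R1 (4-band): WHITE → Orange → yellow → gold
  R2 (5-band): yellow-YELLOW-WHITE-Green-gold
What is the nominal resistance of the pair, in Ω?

45830000 Ω

R1: white, orange → 93; yellow ×10^4 → 930000 Ω.
R2: yellow, yellow, white → 449; green ×10^5 → 44900000 Ω.
Series: 930000 + 44900000 = 45830000 Ω.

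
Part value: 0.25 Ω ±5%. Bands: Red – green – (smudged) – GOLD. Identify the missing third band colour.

silver

0.25 Ω = 25 × 10^-2.
The third band is the multiplier, 10^-2, which is silver.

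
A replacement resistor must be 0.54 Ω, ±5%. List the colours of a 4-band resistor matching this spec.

0.54 Ω = 54 × 10^-2.
5 → green
4 → yellow
Multiplier 10^-2 → silver.
±5% tolerance → gold.

green, yellow, silver, gold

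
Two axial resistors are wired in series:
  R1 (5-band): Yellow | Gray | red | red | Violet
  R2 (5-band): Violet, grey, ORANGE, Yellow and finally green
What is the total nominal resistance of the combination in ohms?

7878200 Ω

R1: yellow, grey, red → 482; red ×10^2 → 48200 Ω.
R2: violet, grey, orange → 783; yellow ×10^4 → 7830000 Ω.
Series: 48200 + 7830000 = 7878200 Ω.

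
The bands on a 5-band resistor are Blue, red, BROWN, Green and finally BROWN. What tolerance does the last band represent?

The last band, brown, is the tolerance band.
Brown corresponds to ±1%.

±1%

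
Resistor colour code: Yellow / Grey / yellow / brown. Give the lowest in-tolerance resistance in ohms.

475200 Ω

Yellow → 4 (first significant figure)
Grey → 8 (second significant figure)
Yellow → ×10^4 multiplier
Brown → ±1% tolerance
48 × 10000 = 480000 Ω
Lowest = 480000 × (1 − 1/100) = 475200 Ω.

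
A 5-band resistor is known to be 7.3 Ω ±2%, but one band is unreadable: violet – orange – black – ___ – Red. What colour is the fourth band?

silver

7.3 Ω = 730 × 10^-2.
The fourth band is the multiplier, 10^-2, which is silver.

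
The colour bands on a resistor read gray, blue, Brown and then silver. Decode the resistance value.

860 Ω

Grey → 8 (first significant figure)
Blue → 6 (second significant figure)
Brown → ×10 multiplier
86 × 10 = 860 Ω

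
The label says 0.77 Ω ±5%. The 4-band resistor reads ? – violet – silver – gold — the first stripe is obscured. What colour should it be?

0.77 Ω = 77 × 10^-2.
The first band gives digit 7 of the significand, and 7 is violet.

violet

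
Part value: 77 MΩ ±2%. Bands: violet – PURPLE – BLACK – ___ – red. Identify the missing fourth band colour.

77000000 Ω = 770 × 10^5.
The fourth band is the multiplier, 10^5, which is green.

green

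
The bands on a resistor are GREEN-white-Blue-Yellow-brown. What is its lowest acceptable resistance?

5900400 Ω

Green → 5 (first significant figure)
White → 9 (second significant figure)
Blue → 6 (third significant figure)
Yellow → ×10^4 multiplier
Brown → ±1% tolerance
596 × 10000 = 5960000 Ω
Lowest = 5960000 × (1 − 1/100) = 5900400 Ω.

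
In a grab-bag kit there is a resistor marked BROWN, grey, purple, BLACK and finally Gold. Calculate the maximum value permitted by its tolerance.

Brown → 1 (first significant figure)
Grey → 8 (second significant figure)
Violet → 7 (third significant figure)
Black → ×1 multiplier
Gold → ±5% tolerance
187 × 1 = 187 Ω
Maximum = 187 × (1 + 5/100) = 196.35 Ω.

196.35 Ω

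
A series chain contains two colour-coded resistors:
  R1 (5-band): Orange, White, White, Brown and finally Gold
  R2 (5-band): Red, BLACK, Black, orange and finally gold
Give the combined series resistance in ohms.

R1: orange, white, white → 399; brown ×10 → 3990 Ω.
R2: red, black, black → 200; orange ×10^3 → 200000 Ω.
Series: 3990 + 200000 = 203990 Ω.

203990 Ω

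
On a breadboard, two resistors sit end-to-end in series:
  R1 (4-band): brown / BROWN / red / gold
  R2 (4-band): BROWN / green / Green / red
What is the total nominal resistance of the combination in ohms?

1501100 Ω

R1: brown, brown → 11; red ×10^2 → 1100 Ω.
R2: brown, green → 15; green ×10^5 → 1500000 Ω.
Series: 1100 + 1500000 = 1501100 Ω.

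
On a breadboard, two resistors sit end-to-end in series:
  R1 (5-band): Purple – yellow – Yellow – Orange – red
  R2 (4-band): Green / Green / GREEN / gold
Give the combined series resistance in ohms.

6244000 Ω

R1: violet, yellow, yellow → 744; orange ×10^3 → 744000 Ω.
R2: green, green → 55; green ×10^5 → 5500000 Ω.
Series: 744000 + 5500000 = 6244000 Ω.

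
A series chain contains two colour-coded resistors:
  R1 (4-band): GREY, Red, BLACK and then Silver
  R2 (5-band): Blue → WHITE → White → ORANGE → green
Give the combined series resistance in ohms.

R1: grey, red → 82; black ×1 → 82 Ω.
R2: blue, white, white → 699; orange ×10^3 → 699000 Ω.
Series: 82 + 699000 = 699082 Ω.

699082 Ω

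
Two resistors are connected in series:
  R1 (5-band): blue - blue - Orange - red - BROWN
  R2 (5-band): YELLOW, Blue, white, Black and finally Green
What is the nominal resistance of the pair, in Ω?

R1: blue, blue, orange → 663; red ×10^2 → 66300 Ω.
R2: yellow, blue, white → 469; black ×1 → 469 Ω.
Series: 66300 + 469 = 66769 Ω.

66769 Ω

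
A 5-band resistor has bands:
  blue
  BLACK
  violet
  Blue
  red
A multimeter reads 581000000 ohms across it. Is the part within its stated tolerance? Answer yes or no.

Blue → 6 (first significant figure)
Black → 0 (second significant figure)
Violet → 7 (third significant figure)
Blue → ×10^6 multiplier
Red → ±2% tolerance
607 × 1000000 = 607000000 Ω
Allowed range: 594860000 Ω to 619140000 Ω.
581000000 ohms lies outside that range.

no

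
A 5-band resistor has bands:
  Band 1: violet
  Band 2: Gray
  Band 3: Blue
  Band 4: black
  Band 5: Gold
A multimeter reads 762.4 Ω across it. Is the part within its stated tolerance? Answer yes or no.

Violet → 7 (first significant figure)
Grey → 8 (second significant figure)
Blue → 6 (third significant figure)
Black → ×1 multiplier
Gold → ±5% tolerance
786 × 1 = 786 Ω
Allowed range: 746.7 Ω to 825.3 Ω.
762.4 Ω lies inside that range.

yes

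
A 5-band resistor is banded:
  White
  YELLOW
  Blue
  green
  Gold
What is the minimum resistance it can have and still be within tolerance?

White → 9 (first significant figure)
Yellow → 4 (second significant figure)
Blue → 6 (third significant figure)
Green → ×10^5 multiplier
Gold → ±5% tolerance
946 × 100000 = 94600000 Ω
Minimum = 94600000 × (1 − 5/100) = 89870000 Ω.

89870000 Ω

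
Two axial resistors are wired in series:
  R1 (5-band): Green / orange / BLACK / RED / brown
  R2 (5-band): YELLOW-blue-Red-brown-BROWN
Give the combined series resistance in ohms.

57620 Ω

R1: green, orange, black → 530; red ×10^2 → 53000 Ω.
R2: yellow, blue, red → 462; brown ×10 → 4620 Ω.
Series: 53000 + 4620 = 57620 Ω.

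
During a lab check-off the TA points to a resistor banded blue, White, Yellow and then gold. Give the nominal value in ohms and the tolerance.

Blue → 6 (first significant figure)
White → 9 (second significant figure)
Yellow → ×10^4 multiplier
Gold → ±5% tolerance
69 × 10000 = 690000 Ω

690000 Ω ±5%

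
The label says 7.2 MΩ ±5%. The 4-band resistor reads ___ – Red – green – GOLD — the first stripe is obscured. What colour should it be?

violet

7200000 Ω = 72 × 10^5.
The first band gives digit 7 of the significand, and 7 is violet.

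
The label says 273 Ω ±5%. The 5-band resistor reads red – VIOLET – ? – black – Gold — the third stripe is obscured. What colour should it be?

273 Ω = 273 × 10^0.
The third band gives digit 3 of the significand, and 3 is orange.

orange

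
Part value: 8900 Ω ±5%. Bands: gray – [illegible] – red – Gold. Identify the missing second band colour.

white

8900 Ω = 89 × 10^2.
The second band gives digit 9 of the significand, and 9 is white.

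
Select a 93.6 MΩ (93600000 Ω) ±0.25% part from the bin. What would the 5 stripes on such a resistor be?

white, orange, blue, green, blue

93600000 Ω = 936 × 10^5.
9 → white
3 → orange
6 → blue
Multiplier 10^5 → green.
±0.25% tolerance → blue.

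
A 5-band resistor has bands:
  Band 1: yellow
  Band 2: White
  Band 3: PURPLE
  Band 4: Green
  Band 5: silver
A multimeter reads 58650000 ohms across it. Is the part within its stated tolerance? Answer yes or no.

no

Yellow → 4 (first significant figure)
White → 9 (second significant figure)
Violet → 7 (third significant figure)
Green → ×10^5 multiplier
Silver → ±10% tolerance
497 × 100000 = 49700000 Ω
Allowed range: 44730000 Ω to 54670000 Ω.
58650000 ohms lies outside that range.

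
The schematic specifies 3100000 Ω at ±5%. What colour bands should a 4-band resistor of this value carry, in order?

3100000 Ω = 31 × 10^5.
3 → orange
1 → brown
Multiplier 10^5 → green.
±5% tolerance → gold.

orange, brown, green, gold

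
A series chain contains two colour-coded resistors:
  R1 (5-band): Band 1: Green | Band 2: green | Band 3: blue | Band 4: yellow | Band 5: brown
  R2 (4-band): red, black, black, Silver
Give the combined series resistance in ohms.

5560020 Ω

R1: green, green, blue → 556; yellow ×10^4 → 5560000 Ω.
R2: red, black → 20; black ×1 → 20 Ω.
Series: 5560000 + 20 = 5560020 Ω.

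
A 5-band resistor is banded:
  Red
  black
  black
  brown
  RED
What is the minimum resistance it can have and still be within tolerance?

Red → 2 (first significant figure)
Black → 0 (second significant figure)
Black → 0 (third significant figure)
Brown → ×10 multiplier
Red → ±2% tolerance
200 × 10 = 2000 Ω
Minimum = 2000 × (1 − 2/100) = 1960 Ω.

1960 Ω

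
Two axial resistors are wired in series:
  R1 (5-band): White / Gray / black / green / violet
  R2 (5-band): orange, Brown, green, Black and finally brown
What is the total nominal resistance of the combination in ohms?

R1: white, grey, black → 980; green ×10^5 → 98000000 Ω.
R2: orange, brown, green → 315; black ×1 → 315 Ω.
Series: 98000000 + 315 = 98000315 Ω.

98000315 Ω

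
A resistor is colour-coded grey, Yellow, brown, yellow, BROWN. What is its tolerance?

The last band, brown, is the tolerance band.
Brown corresponds to ±1%.

±1%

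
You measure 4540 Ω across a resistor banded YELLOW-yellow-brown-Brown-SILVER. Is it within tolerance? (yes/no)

Yellow → 4 (first significant figure)
Yellow → 4 (second significant figure)
Brown → 1 (third significant figure)
Brown → ×10 multiplier
Silver → ±10% tolerance
441 × 10 = 4410 Ω
Allowed range: 3969 Ω to 4851 Ω.
4540 Ω lies inside that range.

yes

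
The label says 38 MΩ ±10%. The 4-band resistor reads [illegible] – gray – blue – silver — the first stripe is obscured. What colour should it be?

orange

38000000 Ω = 38 × 10^6.
The first band gives digit 3 of the significand, and 3 is orange.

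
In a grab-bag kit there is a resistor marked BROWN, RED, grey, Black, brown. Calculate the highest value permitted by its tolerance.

Brown → 1 (first significant figure)
Red → 2 (second significant figure)
Grey → 8 (third significant figure)
Black → ×1 multiplier
Brown → ±1% tolerance
128 × 1 = 128 Ω
Highest = 128 × (1 + 1/100) = 129.28 Ω.

129.28 Ω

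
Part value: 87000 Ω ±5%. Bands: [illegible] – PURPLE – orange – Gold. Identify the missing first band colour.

grey

87000 Ω = 87 × 10^3.
The first band gives digit 8 of the significand, and 8 is grey.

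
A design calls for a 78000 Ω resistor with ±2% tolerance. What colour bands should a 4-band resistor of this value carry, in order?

78000 Ω = 78 × 10^3.
7 → violet
8 → grey
Multiplier 10^3 → orange.
±2% tolerance → red.

violet, grey, orange, red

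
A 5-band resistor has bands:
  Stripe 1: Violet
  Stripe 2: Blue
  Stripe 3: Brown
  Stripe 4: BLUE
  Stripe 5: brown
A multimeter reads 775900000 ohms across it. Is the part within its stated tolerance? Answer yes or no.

no

Violet → 7 (first significant figure)
Blue → 6 (second significant figure)
Brown → 1 (third significant figure)
Blue → ×10^6 multiplier
Brown → ±1% tolerance
761 × 1000000 = 761000000 Ω
Allowed range: 753390000 Ω to 768610000 Ω.
775900000 ohms lies outside that range.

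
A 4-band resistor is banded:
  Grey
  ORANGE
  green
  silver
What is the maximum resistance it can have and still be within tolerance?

Grey → 8 (first significant figure)
Orange → 3 (second significant figure)
Green → ×10^5 multiplier
Silver → ±10% tolerance
83 × 100000 = 8300000 Ω
Maximum = 8300000 × (1 + 10/100) = 9130000 Ω.

9130000 Ω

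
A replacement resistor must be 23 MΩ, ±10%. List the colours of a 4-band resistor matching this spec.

red, orange, blue, silver

23000000 Ω = 23 × 10^6.
2 → red
3 → orange
Multiplier 10^6 → blue.
±10% tolerance → silver.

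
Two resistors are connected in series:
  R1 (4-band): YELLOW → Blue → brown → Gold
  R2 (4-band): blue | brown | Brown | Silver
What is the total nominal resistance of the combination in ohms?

R1: yellow, blue → 46; brown ×10 → 460 Ω.
R2: blue, brown → 61; brown ×10 → 610 Ω.
Series: 460 + 610 = 1070 Ω.

1070 Ω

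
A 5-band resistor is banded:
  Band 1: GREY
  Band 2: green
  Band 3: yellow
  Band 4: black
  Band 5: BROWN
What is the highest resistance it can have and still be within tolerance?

862.54 Ω

Grey → 8 (first significant figure)
Green → 5 (second significant figure)
Yellow → 4 (third significant figure)
Black → ×1 multiplier
Brown → ±1% tolerance
854 × 1 = 854 Ω
Highest = 854 × (1 + 1/100) = 862.54 Ω.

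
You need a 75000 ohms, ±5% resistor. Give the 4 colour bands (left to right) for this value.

75000 Ω = 75 × 10^3.
7 → violet
5 → green
Multiplier 10^3 → orange.
±5% tolerance → gold.

violet, green, orange, gold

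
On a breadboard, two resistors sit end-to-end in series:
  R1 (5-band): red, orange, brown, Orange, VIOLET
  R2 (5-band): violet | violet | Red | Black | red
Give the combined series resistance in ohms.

231772 Ω

R1: red, orange, brown → 231; orange ×10^3 → 231000 Ω.
R2: violet, violet, red → 772; black ×1 → 772 Ω.
Series: 231000 + 772 = 231772 Ω.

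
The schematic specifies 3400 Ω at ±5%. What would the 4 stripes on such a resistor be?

orange, yellow, red, gold

3400 Ω = 34 × 10^2.
3 → orange
4 → yellow
Multiplier 10^2 → red.
±5% tolerance → gold.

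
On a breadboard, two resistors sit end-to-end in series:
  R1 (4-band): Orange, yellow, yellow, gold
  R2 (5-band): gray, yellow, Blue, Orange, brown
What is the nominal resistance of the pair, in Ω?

1186000 Ω

R1: orange, yellow → 34; yellow ×10^4 → 340000 Ω.
R2: grey, yellow, blue → 846; orange ×10^3 → 846000 Ω.
Series: 340000 + 846000 = 1186000 Ω.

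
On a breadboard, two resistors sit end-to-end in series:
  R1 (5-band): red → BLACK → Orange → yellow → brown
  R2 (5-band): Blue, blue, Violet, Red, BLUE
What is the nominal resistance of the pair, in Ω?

R1: red, black, orange → 203; yellow ×10^4 → 2030000 Ω.
R2: blue, blue, violet → 667; red ×10^2 → 66700 Ω.
Series: 2030000 + 66700 = 2096700 Ω.

2096700 Ω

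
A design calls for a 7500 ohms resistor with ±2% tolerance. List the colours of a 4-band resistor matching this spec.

violet, green, red, red

7500 Ω = 75 × 10^2.
7 → violet
5 → green
Multiplier 10^2 → red.
±2% tolerance → red.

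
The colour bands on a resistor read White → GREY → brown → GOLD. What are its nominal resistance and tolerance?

980 Ω ±5%

White → 9 (first significant figure)
Grey → 8 (second significant figure)
Brown → ×10 multiplier
Gold → ±5% tolerance
98 × 10 = 980 Ω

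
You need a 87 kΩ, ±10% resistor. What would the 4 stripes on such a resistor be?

grey, violet, orange, silver

87000 Ω = 87 × 10^3.
8 → grey
7 → violet
Multiplier 10^3 → orange.
±10% tolerance → silver.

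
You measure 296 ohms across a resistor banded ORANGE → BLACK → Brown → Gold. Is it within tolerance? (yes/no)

yes

Orange → 3 (first significant figure)
Black → 0 (second significant figure)
Brown → ×10 multiplier
Gold → ±5% tolerance
30 × 10 = 300 Ω
Allowed range: 285 Ω to 315 Ω.
296 ohms lies inside that range.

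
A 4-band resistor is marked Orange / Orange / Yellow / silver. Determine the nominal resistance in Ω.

Orange → 3 (first significant figure)
Orange → 3 (second significant figure)
Yellow → ×10^4 multiplier
33 × 10000 = 330000 Ω

330000 Ω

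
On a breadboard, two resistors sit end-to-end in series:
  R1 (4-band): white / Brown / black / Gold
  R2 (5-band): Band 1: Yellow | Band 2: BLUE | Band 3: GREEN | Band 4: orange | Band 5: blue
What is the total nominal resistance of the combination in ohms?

465091 Ω

R1: white, brown → 91; black ×1 → 91 Ω.
R2: yellow, blue, green → 465; orange ×10^3 → 465000 Ω.
Series: 91 + 465000 = 465091 Ω.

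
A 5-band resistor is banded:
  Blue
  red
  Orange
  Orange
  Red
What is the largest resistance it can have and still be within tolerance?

635460 Ω

Blue → 6 (first significant figure)
Red → 2 (second significant figure)
Orange → 3 (third significant figure)
Orange → ×10^3 multiplier
Red → ±2% tolerance
623 × 1000 = 623000 Ω
Largest = 623000 × (1 + 2/100) = 635460 Ω.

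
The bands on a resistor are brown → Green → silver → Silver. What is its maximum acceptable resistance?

Brown → 1 (first significant figure)
Green → 5 (second significant figure)
Silver → ×0.01 multiplier
Silver → ±10% tolerance
15 × 0.01 = 0.15 Ω
Maximum = 0.15 × (1 + 10/100) = 0.165 Ω.

0.165 Ω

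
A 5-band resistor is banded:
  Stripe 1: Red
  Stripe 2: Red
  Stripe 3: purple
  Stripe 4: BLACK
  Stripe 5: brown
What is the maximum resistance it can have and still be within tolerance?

229.27 Ω

Red → 2 (first significant figure)
Red → 2 (second significant figure)
Violet → 7 (third significant figure)
Black → ×1 multiplier
Brown → ±1% tolerance
227 × 1 = 227 Ω
Maximum = 227 × (1 + 1/100) = 229.27 Ω.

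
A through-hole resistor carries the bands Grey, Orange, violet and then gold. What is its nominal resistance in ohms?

Grey → 8 (first significant figure)
Orange → 3 (second significant figure)
Violet → ×10^7 multiplier
83 × 10000000 = 830000000 Ω

830000000 Ω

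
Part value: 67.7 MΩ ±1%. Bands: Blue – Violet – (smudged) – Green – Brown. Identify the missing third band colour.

violet

67700000 Ω = 677 × 10^5.
The third band gives digit 7 of the significand, and 7 is violet.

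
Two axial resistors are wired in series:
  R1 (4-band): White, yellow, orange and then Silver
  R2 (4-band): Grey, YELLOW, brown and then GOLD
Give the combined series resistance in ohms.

R1: white, yellow → 94; orange ×10^3 → 94000 Ω.
R2: grey, yellow → 84; brown ×10 → 840 Ω.
Series: 94000 + 840 = 94840 Ω.

94840 Ω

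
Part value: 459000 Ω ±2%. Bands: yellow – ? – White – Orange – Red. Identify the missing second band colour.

459000 Ω = 459 × 10^3.
The second band gives digit 5 of the significand, and 5 is green.

green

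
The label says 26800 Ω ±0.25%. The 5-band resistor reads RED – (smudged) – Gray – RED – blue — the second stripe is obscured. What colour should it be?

26800 Ω = 268 × 10^2.
The second band gives digit 6 of the significand, and 6 is blue.

blue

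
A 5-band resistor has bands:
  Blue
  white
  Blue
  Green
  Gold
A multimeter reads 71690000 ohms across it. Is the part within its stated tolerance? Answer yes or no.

Blue → 6 (first significant figure)
White → 9 (second significant figure)
Blue → 6 (third significant figure)
Green → ×10^5 multiplier
Gold → ±5% tolerance
696 × 100000 = 69600000 Ω
Allowed range: 66120000 Ω to 73080000 Ω.
71690000 ohms lies inside that range.

yes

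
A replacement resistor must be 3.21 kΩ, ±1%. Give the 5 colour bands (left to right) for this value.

3210 Ω = 321 × 10^1.
3 → orange
2 → red
1 → brown
Multiplier 10^1 → brown.
±1% tolerance → brown.

orange, red, brown, brown, brown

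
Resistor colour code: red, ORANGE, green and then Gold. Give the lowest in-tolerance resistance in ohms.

Red → 2 (first significant figure)
Orange → 3 (second significant figure)
Green → ×10^5 multiplier
Gold → ±5% tolerance
23 × 100000 = 2300000 Ω
Lowest = 2300000 × (1 − 5/100) = 2185000 Ω.

2185000 Ω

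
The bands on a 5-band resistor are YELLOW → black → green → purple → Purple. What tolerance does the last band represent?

±0.1%

The last band, violet, is the tolerance band.
Violet corresponds to ±0.1%.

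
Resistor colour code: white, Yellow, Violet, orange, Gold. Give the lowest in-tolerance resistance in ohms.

White → 9 (first significant figure)
Yellow → 4 (second significant figure)
Violet → 7 (third significant figure)
Orange → ×10^3 multiplier
Gold → ±5% tolerance
947 × 1000 = 947000 Ω
Lowest = 947000 × (1 − 5/100) = 899650 Ω.

899650 Ω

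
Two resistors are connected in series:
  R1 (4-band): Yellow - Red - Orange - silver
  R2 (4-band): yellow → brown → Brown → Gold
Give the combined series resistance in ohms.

R1: yellow, red → 42; orange ×10^3 → 42000 Ω.
R2: yellow, brown → 41; brown ×10 → 410 Ω.
Series: 42000 + 410 = 42410 Ω.

42410 Ω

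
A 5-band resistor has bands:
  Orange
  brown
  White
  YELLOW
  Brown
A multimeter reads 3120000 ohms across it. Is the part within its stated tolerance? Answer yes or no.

no

Orange → 3 (first significant figure)
Brown → 1 (second significant figure)
White → 9 (third significant figure)
Yellow → ×10^4 multiplier
Brown → ±1% tolerance
319 × 10000 = 3190000 Ω
Allowed range: 3158100 Ω to 3221900 Ω.
3120000 ohms lies outside that range.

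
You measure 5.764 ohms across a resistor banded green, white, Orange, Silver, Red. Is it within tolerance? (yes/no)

Green → 5 (first significant figure)
White → 9 (second significant figure)
Orange → 3 (third significant figure)
Silver → ×0.01 multiplier
Red → ±2% tolerance
593 × 0.01 = 5.93 Ω
Allowed range: 5.8114 Ω to 6.0486 Ω.
5.764 ohms lies outside that range.

no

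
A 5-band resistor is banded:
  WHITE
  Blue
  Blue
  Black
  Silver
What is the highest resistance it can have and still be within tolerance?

1062.6 Ω

White → 9 (first significant figure)
Blue → 6 (second significant figure)
Blue → 6 (third significant figure)
Black → ×1 multiplier
Silver → ±10% tolerance
966 × 1 = 966 Ω
Highest = 966 × (1 + 10/100) = 1062.6 Ω.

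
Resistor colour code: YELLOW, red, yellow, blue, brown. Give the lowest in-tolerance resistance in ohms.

Yellow → 4 (first significant figure)
Red → 2 (second significant figure)
Yellow → 4 (third significant figure)
Blue → ×10^6 multiplier
Brown → ±1% tolerance
424 × 1000000 = 424000000 Ω
Lowest = 424000000 × (1 − 1/100) = 419760000 Ω.

419760000 Ω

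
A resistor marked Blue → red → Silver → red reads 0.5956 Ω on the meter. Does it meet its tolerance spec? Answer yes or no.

no

Blue → 6 (first significant figure)
Red → 2 (second significant figure)
Silver → ×0.01 multiplier
Red → ±2% tolerance
62 × 0.01 = 0.62 Ω
Allowed range: 0.6076 Ω to 0.6324 Ω.
0.5956 Ω lies outside that range.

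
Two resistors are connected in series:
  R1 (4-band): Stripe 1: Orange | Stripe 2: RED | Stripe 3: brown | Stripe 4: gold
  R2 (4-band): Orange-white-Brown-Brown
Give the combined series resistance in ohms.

710 Ω

R1: orange, red → 32; brown ×10 → 320 Ω.
R2: orange, white → 39; brown ×10 → 390 Ω.
Series: 320 + 390 = 710 Ω.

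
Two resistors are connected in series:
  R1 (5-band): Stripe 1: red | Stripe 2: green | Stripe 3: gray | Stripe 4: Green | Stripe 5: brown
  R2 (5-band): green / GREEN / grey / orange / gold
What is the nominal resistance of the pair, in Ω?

R1: red, green, grey → 258; green ×10^5 → 25800000 Ω.
R2: green, green, grey → 558; orange ×10^3 → 558000 Ω.
Series: 25800000 + 558000 = 26358000 Ω.

26358000 Ω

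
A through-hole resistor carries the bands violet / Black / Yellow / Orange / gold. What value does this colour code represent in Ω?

Violet → 7 (first significant figure)
Black → 0 (second significant figure)
Yellow → 4 (third significant figure)
Orange → ×10^3 multiplier
704 × 1000 = 704000 Ω

704000 Ω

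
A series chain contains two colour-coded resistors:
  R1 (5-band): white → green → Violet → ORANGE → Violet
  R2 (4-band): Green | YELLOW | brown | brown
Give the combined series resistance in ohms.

R1: white, green, violet → 957; orange ×10^3 → 957000 Ω.
R2: green, yellow → 54; brown ×10 → 540 Ω.
Series: 957000 + 540 = 957540 Ω.

957540 Ω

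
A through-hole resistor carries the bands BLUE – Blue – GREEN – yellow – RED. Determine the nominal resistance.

Blue → 6 (first significant figure)
Blue → 6 (second significant figure)
Green → 5 (third significant figure)
Yellow → ×10^4 multiplier
665 × 10000 = 6650000 Ω

6650000 Ω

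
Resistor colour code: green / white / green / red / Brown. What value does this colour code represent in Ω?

Green → 5 (first significant figure)
White → 9 (second significant figure)
Green → 5 (third significant figure)
Red → ×10^2 multiplier
595 × 100 = 59500 Ω

59500 Ω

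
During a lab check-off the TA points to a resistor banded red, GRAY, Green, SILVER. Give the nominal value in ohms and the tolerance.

2800000 Ω ±10%

Red → 2 (first significant figure)
Grey → 8 (second significant figure)
Green → ×10^5 multiplier
Silver → ±10% tolerance
28 × 100000 = 2800000 Ω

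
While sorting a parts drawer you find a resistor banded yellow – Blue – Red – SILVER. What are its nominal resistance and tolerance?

4600 Ω ±10%

Yellow → 4 (first significant figure)
Blue → 6 (second significant figure)
Red → ×10^2 multiplier
Silver → ±10% tolerance
46 × 100 = 4600 Ω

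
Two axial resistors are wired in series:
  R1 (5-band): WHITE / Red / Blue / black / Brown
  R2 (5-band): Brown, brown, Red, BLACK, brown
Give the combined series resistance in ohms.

R1: white, red, blue → 926; black ×1 → 926 Ω.
R2: brown, brown, red → 112; black ×1 → 112 Ω.
Series: 926 + 112 = 1038 Ω.

1038 Ω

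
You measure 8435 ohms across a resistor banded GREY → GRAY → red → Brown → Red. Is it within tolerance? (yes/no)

Grey → 8 (first significant figure)
Grey → 8 (second significant figure)
Red → 2 (third significant figure)
Brown → ×10 multiplier
Red → ±2% tolerance
882 × 10 = 8820 Ω
Allowed range: 8643.6 Ω to 8996.4 Ω.
8435 ohms lies outside that range.

no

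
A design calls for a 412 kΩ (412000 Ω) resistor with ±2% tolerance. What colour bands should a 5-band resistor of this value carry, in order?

yellow, brown, red, orange, red

412000 Ω = 412 × 10^3.
4 → yellow
1 → brown
2 → red
Multiplier 10^3 → orange.
±2% tolerance → red.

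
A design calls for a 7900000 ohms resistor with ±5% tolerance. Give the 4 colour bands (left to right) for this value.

7900000 Ω = 79 × 10^5.
7 → violet
9 → white
Multiplier 10^5 → green.
±5% tolerance → gold.

violet, white, green, gold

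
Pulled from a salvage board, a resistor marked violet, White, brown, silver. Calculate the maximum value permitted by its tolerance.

Violet → 7 (first significant figure)
White → 9 (second significant figure)
Brown → ×10 multiplier
Silver → ±10% tolerance
79 × 10 = 790 Ω
Maximum = 790 × (1 + 10/100) = 869 Ω.

869 Ω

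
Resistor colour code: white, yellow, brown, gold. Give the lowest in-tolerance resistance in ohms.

White → 9 (first significant figure)
Yellow → 4 (second significant figure)
Brown → ×10 multiplier
Gold → ±5% tolerance
94 × 10 = 940 Ω
Lowest = 940 × (1 − 5/100) = 893 Ω.

893 Ω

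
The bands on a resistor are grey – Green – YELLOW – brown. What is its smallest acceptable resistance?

Grey → 8 (first significant figure)
Green → 5 (second significant figure)
Yellow → ×10^4 multiplier
Brown → ±1% tolerance
85 × 10000 = 850000 Ω
Smallest = 850000 × (1 − 1/100) = 841500 Ω.

841500 Ω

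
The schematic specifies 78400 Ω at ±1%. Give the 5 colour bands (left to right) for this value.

violet, grey, yellow, red, brown

78400 Ω = 784 × 10^2.
7 → violet
8 → grey
4 → yellow
Multiplier 10^2 → red.
±1% tolerance → brown.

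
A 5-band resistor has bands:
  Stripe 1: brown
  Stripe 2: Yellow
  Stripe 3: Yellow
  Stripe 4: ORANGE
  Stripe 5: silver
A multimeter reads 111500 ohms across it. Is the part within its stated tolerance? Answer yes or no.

Brown → 1 (first significant figure)
Yellow → 4 (second significant figure)
Yellow → 4 (third significant figure)
Orange → ×10^3 multiplier
Silver → ±10% tolerance
144 × 1000 = 144000 Ω
Allowed range: 129600 Ω to 158400 Ω.
111500 ohms lies outside that range.

no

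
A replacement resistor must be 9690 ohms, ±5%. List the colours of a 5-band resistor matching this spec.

white, blue, white, brown, gold

9690 Ω = 969 × 10^1.
9 → white
6 → blue
9 → white
Multiplier 10^1 → brown.
±5% tolerance → gold.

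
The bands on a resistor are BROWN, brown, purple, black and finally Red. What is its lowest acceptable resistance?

Brown → 1 (first significant figure)
Brown → 1 (second significant figure)
Violet → 7 (third significant figure)
Black → ×1 multiplier
Red → ±2% tolerance
117 × 1 = 117 Ω
Lowest = 117 × (1 − 2/100) = 114.66 Ω.

114.66 Ω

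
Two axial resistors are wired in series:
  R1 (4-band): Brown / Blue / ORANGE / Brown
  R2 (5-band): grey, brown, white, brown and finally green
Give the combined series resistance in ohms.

24190 Ω

R1: brown, blue → 16; orange ×10^3 → 16000 Ω.
R2: grey, brown, white → 819; brown ×10 → 8190 Ω.
Series: 16000 + 8190 = 24190 Ω.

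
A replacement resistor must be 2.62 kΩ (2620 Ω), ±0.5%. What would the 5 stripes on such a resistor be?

2620 Ω = 262 × 10^1.
2 → red
6 → blue
2 → red
Multiplier 10^1 → brown.
±0.5% tolerance → green.

red, blue, red, brown, green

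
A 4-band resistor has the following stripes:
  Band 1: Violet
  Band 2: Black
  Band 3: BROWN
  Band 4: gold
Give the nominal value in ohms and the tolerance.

Violet → 7 (first significant figure)
Black → 0 (second significant figure)
Brown → ×10 multiplier
Gold → ±5% tolerance
70 × 10 = 700 Ω

700 Ω ±5%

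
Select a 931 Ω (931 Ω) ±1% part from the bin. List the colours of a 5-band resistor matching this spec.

931 Ω = 931 × 10^0.
9 → white
3 → orange
1 → brown
Multiplier 10^0 → black.
±1% tolerance → brown.

white, orange, brown, black, brown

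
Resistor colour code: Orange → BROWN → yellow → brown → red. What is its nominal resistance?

Orange → 3 (first significant figure)
Brown → 1 (second significant figure)
Yellow → 4 (third significant figure)
Brown → ×10 multiplier
314 × 10 = 3140 Ω

3140 Ω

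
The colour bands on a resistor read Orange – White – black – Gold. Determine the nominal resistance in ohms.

Orange → 3 (first significant figure)
White → 9 (second significant figure)
Black → ×1 multiplier
39 × 1 = 39 Ω

39 Ω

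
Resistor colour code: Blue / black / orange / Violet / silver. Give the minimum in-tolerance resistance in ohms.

Blue → 6 (first significant figure)
Black → 0 (second significant figure)
Orange → 3 (third significant figure)
Violet → ×10^7 multiplier
Silver → ±10% tolerance
603 × 10000000 = 6030000000 Ω
Minimum = 6030000000 × (1 − 10/100) = 5427000000 Ω.

5427000000 Ω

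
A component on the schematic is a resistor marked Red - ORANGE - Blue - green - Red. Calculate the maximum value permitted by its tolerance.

Red → 2 (first significant figure)
Orange → 3 (second significant figure)
Blue → 6 (third significant figure)
Green → ×10^5 multiplier
Red → ±2% tolerance
236 × 100000 = 23600000 Ω
Maximum = 23600000 × (1 + 2/100) = 24072000 Ω.

24072000 Ω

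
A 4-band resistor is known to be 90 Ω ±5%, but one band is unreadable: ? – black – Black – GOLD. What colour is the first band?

90 Ω = 90 × 10^0.
The first band gives digit 9 of the significand, and 9 is white.

white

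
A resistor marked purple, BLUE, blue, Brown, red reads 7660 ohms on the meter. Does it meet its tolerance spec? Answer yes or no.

yes

Violet → 7 (first significant figure)
Blue → 6 (second significant figure)
Blue → 6 (third significant figure)
Brown → ×10 multiplier
Red → ±2% tolerance
766 × 10 = 7660 Ω
Allowed range: 7506.8 Ω to 7813.2 Ω.
7660 ohms lies inside that range.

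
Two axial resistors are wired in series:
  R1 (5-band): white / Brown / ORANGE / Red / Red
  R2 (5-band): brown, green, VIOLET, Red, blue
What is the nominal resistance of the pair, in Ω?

R1: white, brown, orange → 913; red ×10^2 → 91300 Ω.
R2: brown, green, violet → 157; red ×10^2 → 15700 Ω.
Series: 91300 + 15700 = 107000 Ω.

107000 Ω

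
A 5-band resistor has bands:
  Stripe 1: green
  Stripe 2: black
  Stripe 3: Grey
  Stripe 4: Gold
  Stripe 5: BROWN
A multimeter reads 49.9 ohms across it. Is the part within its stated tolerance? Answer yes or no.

Green → 5 (first significant figure)
Black → 0 (second significant figure)
Grey → 8 (third significant figure)
Gold → ×0.1 multiplier
Brown → ±1% tolerance
508 × 0.1 = 50.8 Ω
Allowed range: 50.292 Ω to 51.308 Ω.
49.9 ohms lies outside that range.

no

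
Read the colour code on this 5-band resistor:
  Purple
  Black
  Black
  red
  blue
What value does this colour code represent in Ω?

70000 Ω

Violet → 7 (first significant figure)
Black → 0 (second significant figure)
Black → 0 (third significant figure)
Red → ×10^2 multiplier
700 × 100 = 70000 Ω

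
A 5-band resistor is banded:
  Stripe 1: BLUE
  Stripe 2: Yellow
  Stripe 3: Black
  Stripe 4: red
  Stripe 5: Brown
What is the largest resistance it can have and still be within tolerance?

64640 Ω

Blue → 6 (first significant figure)
Yellow → 4 (second significant figure)
Black → 0 (third significant figure)
Red → ×10^2 multiplier
Brown → ±1% tolerance
640 × 100 = 64000 Ω
Largest = 64000 × (1 + 1/100) = 64640 Ω.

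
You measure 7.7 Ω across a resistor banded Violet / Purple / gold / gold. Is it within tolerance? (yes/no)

Violet → 7 (first significant figure)
Violet → 7 (second significant figure)
Gold → ×0.1 multiplier
Gold → ±5% tolerance
77 × 0.1 = 7.7 Ω
Allowed range: 7.315 Ω to 8.085 Ω.
7.7 Ω lies inside that range.

yes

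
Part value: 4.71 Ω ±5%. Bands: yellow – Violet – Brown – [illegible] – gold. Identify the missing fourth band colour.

4.71 Ω = 471 × 10^-2.
The fourth band is the multiplier, 10^-2, which is silver.

silver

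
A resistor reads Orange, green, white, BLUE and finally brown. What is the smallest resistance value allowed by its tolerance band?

Orange → 3 (first significant figure)
Green → 5 (second significant figure)
White → 9 (third significant figure)
Blue → ×10^6 multiplier
Brown → ±1% tolerance
359 × 1000000 = 359000000 Ω
Smallest = 359000000 × (1 − 1/100) = 355410000 Ω.

355410000 Ω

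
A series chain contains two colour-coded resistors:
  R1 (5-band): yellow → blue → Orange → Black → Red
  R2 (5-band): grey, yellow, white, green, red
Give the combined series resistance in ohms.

84900463 Ω

R1: yellow, blue, orange → 463; black ×1 → 463 Ω.
R2: grey, yellow, white → 849; green ×10^5 → 84900000 Ω.
Series: 463 + 84900000 = 84900463 Ω.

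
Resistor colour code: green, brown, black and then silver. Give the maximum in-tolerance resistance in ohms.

56.1 Ω

Green → 5 (first significant figure)
Brown → 1 (second significant figure)
Black → ×1 multiplier
Silver → ±10% tolerance
51 × 1 = 51 Ω
Maximum = 51 × (1 + 10/100) = 56.1 Ω.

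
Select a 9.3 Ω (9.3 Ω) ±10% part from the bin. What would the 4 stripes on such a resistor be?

9.3 Ω = 93 × 10^-1.
9 → white
3 → orange
Multiplier 10^-1 → gold.
±10% tolerance → silver.

white, orange, gold, silver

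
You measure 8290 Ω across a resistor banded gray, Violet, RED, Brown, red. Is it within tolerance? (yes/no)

Grey → 8 (first significant figure)
Violet → 7 (second significant figure)
Red → 2 (third significant figure)
Brown → ×10 multiplier
Red → ±2% tolerance
872 × 10 = 8720 Ω
Allowed range: 8545.6 Ω to 8894.4 Ω.
8290 Ω lies outside that range.

no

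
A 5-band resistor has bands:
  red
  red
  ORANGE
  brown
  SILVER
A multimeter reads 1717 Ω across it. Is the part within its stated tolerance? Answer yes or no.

Red → 2 (first significant figure)
Red → 2 (second significant figure)
Orange → 3 (third significant figure)
Brown → ×10 multiplier
Silver → ±10% tolerance
223 × 10 = 2230 Ω
Allowed range: 2007 Ω to 2453 Ω.
1717 Ω lies outside that range.

no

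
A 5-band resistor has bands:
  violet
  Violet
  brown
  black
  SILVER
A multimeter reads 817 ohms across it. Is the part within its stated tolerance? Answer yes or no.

yes

Violet → 7 (first significant figure)
Violet → 7 (second significant figure)
Brown → 1 (third significant figure)
Black → ×1 multiplier
Silver → ±10% tolerance
771 × 1 = 771 Ω
Allowed range: 693.9 Ω to 848.1 Ω.
817 ohms lies inside that range.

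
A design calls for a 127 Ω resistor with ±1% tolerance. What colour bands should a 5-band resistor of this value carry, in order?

brown, red, violet, black, brown

127 Ω = 127 × 10^0.
1 → brown
2 → red
7 → violet
Multiplier 10^0 → black.
±1% tolerance → brown.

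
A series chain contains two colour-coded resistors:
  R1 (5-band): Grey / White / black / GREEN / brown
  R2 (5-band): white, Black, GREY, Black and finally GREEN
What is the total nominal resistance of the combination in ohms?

R1: grey, white, black → 890; green ×10^5 → 89000000 Ω.
R2: white, black, grey → 908; black ×1 → 908 Ω.
Series: 89000000 + 908 = 89000908 Ω.

89000908 Ω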